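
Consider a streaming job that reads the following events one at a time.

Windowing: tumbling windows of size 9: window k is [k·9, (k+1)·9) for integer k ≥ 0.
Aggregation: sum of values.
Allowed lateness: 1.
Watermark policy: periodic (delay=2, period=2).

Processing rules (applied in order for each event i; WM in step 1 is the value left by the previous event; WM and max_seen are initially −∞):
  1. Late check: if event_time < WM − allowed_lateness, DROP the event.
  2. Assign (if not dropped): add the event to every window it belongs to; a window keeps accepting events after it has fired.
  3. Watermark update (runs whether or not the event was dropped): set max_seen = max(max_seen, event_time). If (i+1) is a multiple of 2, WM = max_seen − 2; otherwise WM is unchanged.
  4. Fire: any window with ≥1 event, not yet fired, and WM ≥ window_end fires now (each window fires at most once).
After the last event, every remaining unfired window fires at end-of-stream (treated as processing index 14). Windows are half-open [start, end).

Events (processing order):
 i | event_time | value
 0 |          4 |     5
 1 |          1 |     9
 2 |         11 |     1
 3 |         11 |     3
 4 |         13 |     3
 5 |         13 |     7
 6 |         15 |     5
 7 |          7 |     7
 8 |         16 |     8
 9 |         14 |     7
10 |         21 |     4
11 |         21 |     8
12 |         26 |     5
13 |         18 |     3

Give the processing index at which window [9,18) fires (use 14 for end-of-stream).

i=0 t=4 v=5: → [0,9); WM=−∞
i=1 t=1 v=9: → [0,9); WM=2
i=2 t=11 v=1: → [9,18); WM=2
i=3 t=11 v=3: → [9,18); WM=9; [0,9) fires=14
i=4 t=13 v=3: → [9,18); WM=9
i=5 t=13 v=7: → [9,18); WM=11
i=6 t=15 v=5: → [9,18); WM=11
i=7 t=7 v=7: DROP (t<11-1); WM=13
i=8 t=16 v=8: → [9,18); WM=13
i=9 t=14 v=7: → [9,18); WM=14
i=10 t=21 v=4: → [18,27); WM=14
i=11 t=21 v=8: → [18,27); WM=19; [9,18) fires=34
i=12 t=26 v=5: → [18,27); WM=19
i=13 t=18 v=3: → [18,27); WM=24

11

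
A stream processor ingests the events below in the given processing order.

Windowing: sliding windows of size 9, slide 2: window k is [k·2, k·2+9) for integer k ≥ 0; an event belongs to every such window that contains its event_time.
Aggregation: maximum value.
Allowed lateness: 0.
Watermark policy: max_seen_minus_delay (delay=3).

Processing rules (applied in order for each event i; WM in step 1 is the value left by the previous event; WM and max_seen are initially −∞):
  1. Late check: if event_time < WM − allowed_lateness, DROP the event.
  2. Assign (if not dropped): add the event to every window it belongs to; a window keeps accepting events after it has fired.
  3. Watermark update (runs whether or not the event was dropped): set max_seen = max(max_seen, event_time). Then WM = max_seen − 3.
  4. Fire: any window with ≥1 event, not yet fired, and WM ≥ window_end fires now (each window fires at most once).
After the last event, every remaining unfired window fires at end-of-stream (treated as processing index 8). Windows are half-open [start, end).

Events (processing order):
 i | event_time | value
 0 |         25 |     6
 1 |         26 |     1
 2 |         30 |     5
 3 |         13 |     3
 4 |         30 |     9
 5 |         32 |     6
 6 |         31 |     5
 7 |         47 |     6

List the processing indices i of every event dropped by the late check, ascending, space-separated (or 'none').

i=0 t=25 v=6: → [24,33),[22,31),[20,29),[18,27); WM=22
i=1 t=26 v=1: → [26,35),[24,33),[22,31),[20,29),[18,27); WM=23
i=2 t=30 v=5: → [30,39),[28,37),[26,35),[24,33),[22,31); WM=27; [18,27) fires=6
i=3 t=13 v=3: DROP (t<27-0); WM=27
i=4 t=30 v=9: → [30,39),[28,37),[26,35),[24,33),[22,31); WM=27
i=5 t=32 v=6: → [32,41),[30,39),[28,37),[26,35),[24,33); WM=29; [20,29) fires=6
i=6 t=31 v=5: → [30,39),[28,37),[26,35),[24,33); WM=29
i=7 t=47 v=6: → [46,55),[44,53),[42,51),[40,49); WM=44; [22,31) fires=9 [24,33) fires=9 [26,35) fires=9 [28,37) fires=9 [30,39) fires=9 [32,41) fires=6

3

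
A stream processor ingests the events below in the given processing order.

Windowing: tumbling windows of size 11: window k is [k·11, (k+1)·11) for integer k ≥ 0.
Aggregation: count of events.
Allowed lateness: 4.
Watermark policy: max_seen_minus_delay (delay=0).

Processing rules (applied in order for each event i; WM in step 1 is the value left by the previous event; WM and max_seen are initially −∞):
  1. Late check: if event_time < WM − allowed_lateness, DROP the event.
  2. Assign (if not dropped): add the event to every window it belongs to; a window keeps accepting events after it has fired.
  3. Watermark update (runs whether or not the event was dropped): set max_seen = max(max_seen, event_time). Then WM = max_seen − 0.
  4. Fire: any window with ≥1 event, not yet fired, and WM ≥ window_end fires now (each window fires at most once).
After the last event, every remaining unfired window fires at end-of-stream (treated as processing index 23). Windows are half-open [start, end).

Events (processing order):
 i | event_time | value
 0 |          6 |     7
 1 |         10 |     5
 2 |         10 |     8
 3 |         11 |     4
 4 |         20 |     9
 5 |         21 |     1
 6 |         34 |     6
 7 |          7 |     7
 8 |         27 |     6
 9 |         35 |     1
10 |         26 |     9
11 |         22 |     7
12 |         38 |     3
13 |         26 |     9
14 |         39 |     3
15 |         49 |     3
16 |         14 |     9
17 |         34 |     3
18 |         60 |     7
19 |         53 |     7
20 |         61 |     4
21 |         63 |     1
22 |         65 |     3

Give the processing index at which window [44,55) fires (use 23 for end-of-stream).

i=0 t=6 v=7: → [0,11); WM=6
i=1 t=10 v=5: → [0,11); WM=10
i=2 t=10 v=8: → [0,11); WM=10
i=3 t=11 v=4: → [11,22); WM=11; [0,11) fires=3
i=4 t=20 v=9: → [11,22); WM=20
i=5 t=21 v=1: → [11,22); WM=21
i=6 t=34 v=6: → [33,44); WM=34; [11,22) fires=3
i=7 t=7 v=7: DROP (t<34-4); WM=34
i=8 t=27 v=6: DROP (t<34-4); WM=34
i=9 t=35 v=1: → [33,44); WM=35
i=10 t=26 v=9: DROP (t<35-4); WM=35
i=11 t=22 v=7: DROP (t<35-4); WM=35
i=12 t=38 v=3: → [33,44); WM=38
i=13 t=26 v=9: DROP (t<38-4); WM=38
i=14 t=39 v=3: → [33,44); WM=39
i=15 t=49 v=3: → [44,55); WM=49; [33,44) fires=4
i=16 t=14 v=9: DROP (t<49-4); WM=49
i=17 t=34 v=3: DROP (t<49-4); WM=49
i=18 t=60 v=7: → [55,66); WM=60; [44,55) fires=1
i=19 t=53 v=7: DROP (t<60-4); WM=60
i=20 t=61 v=4: → [55,66); WM=61
i=21 t=63 v=1: → [55,66); WM=63
i=22 t=65 v=3: → [55,66); WM=65

18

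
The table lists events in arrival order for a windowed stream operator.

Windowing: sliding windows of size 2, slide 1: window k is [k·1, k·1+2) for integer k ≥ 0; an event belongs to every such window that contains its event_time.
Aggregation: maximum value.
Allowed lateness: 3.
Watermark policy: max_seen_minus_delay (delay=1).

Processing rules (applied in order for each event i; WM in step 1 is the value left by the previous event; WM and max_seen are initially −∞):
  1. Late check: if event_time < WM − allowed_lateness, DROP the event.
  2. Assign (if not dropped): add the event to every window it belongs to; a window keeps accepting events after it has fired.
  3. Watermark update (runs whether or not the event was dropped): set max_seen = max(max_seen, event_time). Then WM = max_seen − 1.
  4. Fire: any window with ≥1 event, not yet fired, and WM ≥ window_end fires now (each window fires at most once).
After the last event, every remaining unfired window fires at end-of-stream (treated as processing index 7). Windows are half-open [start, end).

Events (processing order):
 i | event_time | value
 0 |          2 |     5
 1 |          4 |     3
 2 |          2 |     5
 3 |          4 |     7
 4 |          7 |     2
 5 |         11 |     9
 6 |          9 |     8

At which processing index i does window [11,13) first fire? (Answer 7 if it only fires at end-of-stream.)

i=0 t=2 v=5: → [2,4),[1,3); WM=1
i=1 t=4 v=3: → [4,6),[3,5); WM=3; [1,3) fires=5
i=2 t=2 v=5: → [2,4),[1,3); WM=3
i=3 t=4 v=7: → [4,6),[3,5); WM=3
i=4 t=7 v=2: → [7,9),[6,8); WM=6; [2,4) fires=5 [3,5) fires=7 [4,6) fires=7
i=5 t=11 v=9: → [11,13),[10,12); WM=10; [6,8) fires=2 [7,9) fires=2
i=6 t=9 v=8: → [9,11),[8,10); WM=10; [8,10) fires=8

7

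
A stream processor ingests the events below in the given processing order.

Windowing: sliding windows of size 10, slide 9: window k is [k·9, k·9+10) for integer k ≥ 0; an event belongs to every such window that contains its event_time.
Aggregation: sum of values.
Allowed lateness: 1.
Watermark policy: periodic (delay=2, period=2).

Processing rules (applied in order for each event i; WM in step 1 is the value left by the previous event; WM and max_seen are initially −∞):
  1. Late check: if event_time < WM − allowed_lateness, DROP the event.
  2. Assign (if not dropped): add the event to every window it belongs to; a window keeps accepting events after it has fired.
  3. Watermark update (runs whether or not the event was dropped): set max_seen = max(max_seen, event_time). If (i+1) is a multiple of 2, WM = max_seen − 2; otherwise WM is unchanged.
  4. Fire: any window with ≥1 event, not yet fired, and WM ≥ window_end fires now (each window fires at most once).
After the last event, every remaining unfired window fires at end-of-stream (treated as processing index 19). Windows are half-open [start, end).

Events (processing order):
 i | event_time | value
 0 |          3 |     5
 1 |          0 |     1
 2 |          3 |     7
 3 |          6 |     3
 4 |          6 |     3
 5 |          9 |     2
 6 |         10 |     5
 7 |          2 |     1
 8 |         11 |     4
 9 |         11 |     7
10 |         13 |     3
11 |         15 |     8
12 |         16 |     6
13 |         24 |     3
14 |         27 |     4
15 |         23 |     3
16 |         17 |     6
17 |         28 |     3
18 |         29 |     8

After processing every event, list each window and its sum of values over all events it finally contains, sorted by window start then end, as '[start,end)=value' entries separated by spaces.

i=0 t=3 v=5: → [0,10); WM=−∞
i=1 t=0 v=1: → [0,10); WM=1
i=2 t=3 v=7: → [0,10); WM=1
i=3 t=6 v=3: → [0,10); WM=4
i=4 t=6 v=3: → [0,10); WM=4
i=5 t=9 v=2: → [9,19),[0,10); WM=7
i=6 t=10 v=5: → [9,19); WM=7
i=7 t=2 v=1: DROP (t<7-1); WM=8
i=8 t=11 v=4: → [9,19); WM=8
i=9 t=11 v=7: → [9,19); WM=9
i=10 t=13 v=3: → [9,19); WM=9
i=11 t=15 v=8: → [9,19); WM=13; [0,10) fires=21
i=12 t=16 v=6: → [9,19); WM=13
i=13 t=24 v=3: → [18,28); WM=22; [9,19) fires=35
i=14 t=27 v=4: → [27,37),[18,28); WM=22
i=15 t=23 v=3: → [18,28); WM=25
i=16 t=17 v=6: DROP (t<25-1); WM=25
i=17 t=28 v=3: → [27,37); WM=26
i=18 t=29 v=8: → [27,37); WM=26

[0,10)=21 [9,19)=35 [18,28)=10 [27,37)=15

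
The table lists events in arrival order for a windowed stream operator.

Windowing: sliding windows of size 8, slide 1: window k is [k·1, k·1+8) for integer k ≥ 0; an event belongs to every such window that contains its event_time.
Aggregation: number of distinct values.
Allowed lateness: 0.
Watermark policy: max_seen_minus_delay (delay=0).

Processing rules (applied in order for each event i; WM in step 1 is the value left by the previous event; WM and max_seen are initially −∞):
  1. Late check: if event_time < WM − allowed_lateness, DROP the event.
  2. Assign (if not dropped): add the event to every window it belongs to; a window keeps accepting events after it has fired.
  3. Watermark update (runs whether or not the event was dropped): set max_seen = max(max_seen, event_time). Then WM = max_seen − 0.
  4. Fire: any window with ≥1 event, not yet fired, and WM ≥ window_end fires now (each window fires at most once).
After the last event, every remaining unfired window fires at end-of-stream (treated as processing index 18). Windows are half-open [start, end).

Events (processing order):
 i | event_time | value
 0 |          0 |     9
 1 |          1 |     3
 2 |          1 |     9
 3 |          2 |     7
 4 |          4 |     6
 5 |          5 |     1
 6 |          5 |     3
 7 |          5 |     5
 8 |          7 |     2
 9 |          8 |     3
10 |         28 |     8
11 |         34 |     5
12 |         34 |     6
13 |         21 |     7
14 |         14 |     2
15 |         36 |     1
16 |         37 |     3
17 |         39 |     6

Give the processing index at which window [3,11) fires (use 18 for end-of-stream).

i=0 t=0 v=9: → [0,8); WM=0
i=1 t=1 v=3: → [1,9),[0,8); WM=1
i=2 t=1 v=9: → [1,9),[0,8); WM=1
i=3 t=2 v=7: → [2,10),[1,9),[0,8); WM=2
i=4 t=4 v=6: → [4,12),[3,11),[2,10),[1,9),[0,8); WM=4
i=5 t=5 v=1: → [5,13),[4,12),[3,11),[2,10),[1,9),[0,8); WM=5
i=6 t=5 v=3: → [5,13),[4,12),[3,11),[2,10),[1,9),[0,8); WM=5
i=7 t=5 v=5: → [5,13),[4,12),[3,11),[2,10),[1,9),[0,8); WM=5
i=8 t=7 v=2: → [7,15),[6,14),[5,13),[4,12),[3,11),[2,10),[1,9),[0,8); WM=7
i=9 t=8 v=3: → [8,16),[7,15),[6,14),[5,13),[4,12),[3,11),[2,10),[1,9); WM=8; [0,8) fires=7
i=10 t=28 v=8: → [28,36),[27,35),[26,34),[25,33),[24,32),[23,31),[22,30),[21,29); WM=28; [1,9) fires=7 [2,10) fires=6 [3,11) fires=5 [4,12) fires=5 [5,13) fires=4 [6,14) fires=2 [7,15) fires=2 [8,16) fires=1
i=11 t=34 v=5: → [34,42),[33,41),[32,40),[31,39),[30,38),[29,37),[28,36),[27,35); WM=34; [21,29) fires=1 [22,30) fires=1 [23,31) fires=1 [24,32) fires=1 [25,33) fires=1 [26,34) fires=1
i=12 t=34 v=6: → [34,42),[33,41),[32,40),[31,39),[30,38),[29,37),[28,36),[27,35); WM=34
i=13 t=21 v=7: DROP (t<34-0); WM=34
i=14 t=14 v=2: DROP (t<34-0); WM=34
i=15 t=36 v=1: → [36,44),[35,43),[34,42),[33,41),[32,40),[31,39),[30,38),[29,37); WM=36; [27,35) fires=3 [28,36) fires=3
i=16 t=37 v=3: → [37,45),[36,44),[35,43),[34,42),[33,41),[32,40),[31,39),[30,38); WM=37; [29,37) fires=3
i=17 t=39 v=6: → [39,47),[38,46),[37,45),[36,44),[35,43),[34,42),[33,41),[32,40); WM=39; [30,38) fires=4 [31,39) fires=4

10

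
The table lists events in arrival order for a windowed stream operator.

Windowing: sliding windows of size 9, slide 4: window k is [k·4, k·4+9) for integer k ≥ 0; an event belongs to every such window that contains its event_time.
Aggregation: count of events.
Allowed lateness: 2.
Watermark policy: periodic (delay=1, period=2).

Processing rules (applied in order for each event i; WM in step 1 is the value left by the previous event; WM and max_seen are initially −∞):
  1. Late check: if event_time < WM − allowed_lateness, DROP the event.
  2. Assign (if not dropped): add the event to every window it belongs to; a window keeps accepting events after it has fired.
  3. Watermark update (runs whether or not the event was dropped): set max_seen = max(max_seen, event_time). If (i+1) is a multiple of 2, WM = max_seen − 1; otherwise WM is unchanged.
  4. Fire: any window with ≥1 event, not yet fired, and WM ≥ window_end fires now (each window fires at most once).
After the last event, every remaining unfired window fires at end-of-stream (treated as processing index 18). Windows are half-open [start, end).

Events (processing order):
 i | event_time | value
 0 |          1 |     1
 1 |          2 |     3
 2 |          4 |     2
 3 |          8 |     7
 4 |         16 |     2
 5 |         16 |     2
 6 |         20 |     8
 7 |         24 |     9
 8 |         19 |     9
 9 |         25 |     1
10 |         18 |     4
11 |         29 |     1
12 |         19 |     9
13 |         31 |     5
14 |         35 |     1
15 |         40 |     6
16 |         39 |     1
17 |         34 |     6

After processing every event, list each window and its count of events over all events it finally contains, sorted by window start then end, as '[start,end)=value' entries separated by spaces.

i=0 t=1 v=1: → [0,9); WM=−∞
i=1 t=2 v=3: → [0,9); WM=1
i=2 t=4 v=2: → [4,13),[0,9); WM=1
i=3 t=8 v=7: → [8,17),[4,13),[0,9); WM=7
i=4 t=16 v=2: → [16,25),[12,21),[8,17); WM=7
i=5 t=16 v=2: → [16,25),[12,21),[8,17); WM=15; [0,9) fires=4 [4,13) fires=2
i=6 t=20 v=8: → [20,29),[16,25),[12,21); WM=15
i=7 t=24 v=9: → [24,33),[20,29),[16,25); WM=23; [8,17) fires=3 [12,21) fires=3
i=8 t=19 v=9: DROP (t<23-2); WM=23
i=9 t=25 v=1: → [24,33),[20,29); WM=24
i=10 t=18 v=4: DROP (t<24-2); WM=24
i=11 t=29 v=1: → [28,37),[24,33); WM=28; [16,25) fires=4
i=12 t=19 v=9: DROP (t<28-2); WM=28
i=13 t=31 v=5: → [28,37),[24,33); WM=30; [20,29) fires=3
i=14 t=35 v=1: → [32,41),[28,37); WM=30
i=15 t=40 v=6: → [40,49),[36,45),[32,41); WM=39; [24,33) fires=4 [28,37) fires=3
i=16 t=39 v=1: → [36,45),[32,41); WM=39
i=17 t=34 v=6: DROP (t<39-2); WM=39

[0,9)=4 [4,13)=2 [8,17)=3 [12,21)=3 [16,25)=4 [20,29)=3 [24,33)=4 [28,37)=3 [32,41)=3 [36,45)=2 [40,49)=1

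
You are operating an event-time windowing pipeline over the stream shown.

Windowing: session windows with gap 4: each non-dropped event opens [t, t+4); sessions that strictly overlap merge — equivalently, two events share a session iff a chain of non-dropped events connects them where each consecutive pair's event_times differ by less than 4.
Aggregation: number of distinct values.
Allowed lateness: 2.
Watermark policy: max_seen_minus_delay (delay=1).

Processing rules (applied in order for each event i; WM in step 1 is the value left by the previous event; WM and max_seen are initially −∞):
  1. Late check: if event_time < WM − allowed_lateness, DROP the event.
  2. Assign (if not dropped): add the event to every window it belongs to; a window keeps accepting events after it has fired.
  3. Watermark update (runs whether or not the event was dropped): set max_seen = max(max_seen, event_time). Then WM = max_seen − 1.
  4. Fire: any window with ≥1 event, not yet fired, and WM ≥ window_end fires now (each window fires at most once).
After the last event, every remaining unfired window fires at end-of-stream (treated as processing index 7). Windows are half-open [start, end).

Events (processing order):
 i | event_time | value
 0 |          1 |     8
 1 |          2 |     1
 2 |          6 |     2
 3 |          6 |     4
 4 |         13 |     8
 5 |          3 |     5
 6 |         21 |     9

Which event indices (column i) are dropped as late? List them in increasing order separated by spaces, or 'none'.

5

i=0 t=1 v=8: → [1,5); WM=0
i=1 t=2 v=1: → [1,6); WM=1
i=2 t=6 v=2: → [6,10); WM=5
i=3 t=6 v=4: → [6,10); WM=5
i=4 t=13 v=8: → [13,17); WM=12
i=5 t=3 v=5: DROP (t<12-2); WM=12
i=6 t=21 v=9: → [21,25); WM=20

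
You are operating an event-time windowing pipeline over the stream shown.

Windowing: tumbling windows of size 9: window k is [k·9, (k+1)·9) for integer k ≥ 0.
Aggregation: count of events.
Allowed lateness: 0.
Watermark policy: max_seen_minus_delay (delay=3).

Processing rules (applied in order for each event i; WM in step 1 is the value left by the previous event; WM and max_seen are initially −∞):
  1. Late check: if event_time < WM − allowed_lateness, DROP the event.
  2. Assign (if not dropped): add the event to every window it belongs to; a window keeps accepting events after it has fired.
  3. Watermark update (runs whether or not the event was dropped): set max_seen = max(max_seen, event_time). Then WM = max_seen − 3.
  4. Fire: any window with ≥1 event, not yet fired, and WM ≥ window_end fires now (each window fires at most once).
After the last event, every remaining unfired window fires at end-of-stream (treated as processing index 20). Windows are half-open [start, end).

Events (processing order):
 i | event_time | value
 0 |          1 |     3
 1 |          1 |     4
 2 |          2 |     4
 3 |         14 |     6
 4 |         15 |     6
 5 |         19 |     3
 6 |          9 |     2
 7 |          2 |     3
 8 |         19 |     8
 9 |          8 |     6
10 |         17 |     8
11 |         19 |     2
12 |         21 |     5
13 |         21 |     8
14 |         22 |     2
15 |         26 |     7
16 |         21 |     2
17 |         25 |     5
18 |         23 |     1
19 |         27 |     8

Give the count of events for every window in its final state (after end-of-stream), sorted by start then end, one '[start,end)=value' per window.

[0,9)=3 [9,18)=3 [18,27)=9 [27,36)=1

i=0 t=1 v=3: → [0,9); WM=-2
i=1 t=1 v=4: → [0,9); WM=-2
i=2 t=2 v=4: → [0,9); WM=-1
i=3 t=14 v=6: → [9,18); WM=11; [0,9) fires=3
i=4 t=15 v=6: → [9,18); WM=12
i=5 t=19 v=3: → [18,27); WM=16
i=6 t=9 v=2: DROP (t<16-0); WM=16
i=7 t=2 v=3: DROP (t<16-0); WM=16
i=8 t=19 v=8: → [18,27); WM=16
i=9 t=8 v=6: DROP (t<16-0); WM=16
i=10 t=17 v=8: → [9,18); WM=16
i=11 t=19 v=2: → [18,27); WM=16
i=12 t=21 v=5: → [18,27); WM=18; [9,18) fires=3
i=13 t=21 v=8: → [18,27); WM=18
i=14 t=22 v=2: → [18,27); WM=19
i=15 t=26 v=7: → [18,27); WM=23
i=16 t=21 v=2: DROP (t<23-0); WM=23
i=17 t=25 v=5: → [18,27); WM=23
i=18 t=23 v=1: → [18,27); WM=23
i=19 t=27 v=8: → [27,36); WM=24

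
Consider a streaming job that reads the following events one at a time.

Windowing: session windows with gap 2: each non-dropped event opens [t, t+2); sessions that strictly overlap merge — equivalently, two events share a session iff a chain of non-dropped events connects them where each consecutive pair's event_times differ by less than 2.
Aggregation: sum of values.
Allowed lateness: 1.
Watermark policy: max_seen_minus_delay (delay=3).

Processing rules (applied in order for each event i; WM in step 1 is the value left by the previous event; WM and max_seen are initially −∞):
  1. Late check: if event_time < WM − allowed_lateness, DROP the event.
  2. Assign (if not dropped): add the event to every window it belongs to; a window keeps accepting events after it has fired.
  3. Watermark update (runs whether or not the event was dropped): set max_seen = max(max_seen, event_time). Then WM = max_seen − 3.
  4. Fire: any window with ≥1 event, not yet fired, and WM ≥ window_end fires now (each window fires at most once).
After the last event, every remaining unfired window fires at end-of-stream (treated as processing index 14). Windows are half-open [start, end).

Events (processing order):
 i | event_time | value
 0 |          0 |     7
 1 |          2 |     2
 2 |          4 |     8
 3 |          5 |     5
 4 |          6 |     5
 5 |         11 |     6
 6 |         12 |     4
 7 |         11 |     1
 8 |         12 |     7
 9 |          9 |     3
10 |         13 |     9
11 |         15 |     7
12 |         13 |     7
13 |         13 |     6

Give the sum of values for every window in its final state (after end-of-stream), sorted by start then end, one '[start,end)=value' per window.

i=0 t=0 v=7: → [0,2); WM=-3
i=1 t=2 v=2: → [2,4); WM=-1
i=2 t=4 v=8: → [4,6); WM=1
i=3 t=5 v=5: → [4,7); WM=2
i=4 t=6 v=5: → [4,8); WM=3
i=5 t=11 v=6: → [11,13); WM=8
i=6 t=12 v=4: → [11,14); WM=9
i=7 t=11 v=1: → [11,14); WM=9
i=8 t=12 v=7: → [11,14); WM=9
i=9 t=9 v=3: → [9,11); WM=9
i=10 t=13 v=9: → [11,15); WM=10
i=11 t=15 v=7: → [15,17); WM=12
i=12 t=13 v=7: → [11,15); WM=12
i=13 t=13 v=6: → [11,15); WM=12

[0,2)=7 [2,4)=2 [4,8)=18 [9,11)=3 [11,15)=40 [15,17)=7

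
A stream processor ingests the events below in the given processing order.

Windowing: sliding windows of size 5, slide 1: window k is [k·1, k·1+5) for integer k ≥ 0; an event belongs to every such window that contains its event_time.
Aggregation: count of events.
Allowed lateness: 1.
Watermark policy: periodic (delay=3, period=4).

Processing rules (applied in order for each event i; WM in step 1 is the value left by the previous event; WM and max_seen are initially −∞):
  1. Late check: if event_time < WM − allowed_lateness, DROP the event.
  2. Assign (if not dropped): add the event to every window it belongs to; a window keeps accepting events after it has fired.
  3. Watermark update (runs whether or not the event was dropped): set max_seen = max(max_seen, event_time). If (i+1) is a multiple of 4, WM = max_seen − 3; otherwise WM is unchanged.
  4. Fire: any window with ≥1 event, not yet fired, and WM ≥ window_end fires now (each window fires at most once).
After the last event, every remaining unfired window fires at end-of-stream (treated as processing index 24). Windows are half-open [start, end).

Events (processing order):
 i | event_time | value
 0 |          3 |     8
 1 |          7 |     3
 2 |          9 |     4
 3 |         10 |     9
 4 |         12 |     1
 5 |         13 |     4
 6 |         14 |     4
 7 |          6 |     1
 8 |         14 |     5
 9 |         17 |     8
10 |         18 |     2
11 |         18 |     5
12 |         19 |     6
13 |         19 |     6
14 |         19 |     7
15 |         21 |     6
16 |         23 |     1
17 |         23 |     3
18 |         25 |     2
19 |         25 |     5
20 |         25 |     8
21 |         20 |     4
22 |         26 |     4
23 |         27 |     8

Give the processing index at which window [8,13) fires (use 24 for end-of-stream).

i=0 t=3 v=8: → [3,8),[2,7),[1,6),[0,5); WM=−∞
i=1 t=7 v=3: → [7,12),[6,11),[5,10),[4,9),[3,8); WM=−∞
i=2 t=9 v=4: → [9,14),[8,13),[7,12),[6,11),[5,10); WM=−∞
i=3 t=10 v=9: → [10,15),[9,14),[8,13),[7,12),[6,11); WM=7; [0,5) fires=1 [1,6) fires=1 [2,7) fires=1
i=4 t=12 v=1: → [12,17),[11,16),[10,15),[9,14),[8,13); WM=7
i=5 t=13 v=4: → [13,18),[12,17),[11,16),[10,15),[9,14); WM=7
i=6 t=14 v=4: → [14,19),[13,18),[12,17),[11,16),[10,15); WM=7
i=7 t=6 v=1: → [6,11),[5,10),[4,9),[3,8),[2,7); WM=11; [3,8) fires=3 [4,9) fires=2 [5,10) fires=3 [6,11) fires=4
i=8 t=14 v=5: → [14,19),[13,18),[12,17),[11,16),[10,15); WM=11
i=9 t=17 v=8: → [17,22),[16,21),[15,20),[14,19),[13,18); WM=11
i=10 t=18 v=2: → [18,23),[17,22),[16,21),[15,20),[14,19); WM=11
i=11 t=18 v=5: → [18,23),[17,22),[16,21),[15,20),[14,19); WM=15; [7,12) fires=3 [8,13) fires=3 [9,14) fires=4 [10,15) fires=5
i=12 t=19 v=6: → [19,24),[18,23),[17,22),[16,21),[15,20); WM=15
i=13 t=19 v=6: → [19,24),[18,23),[17,22),[16,21),[15,20); WM=15
i=14 t=19 v=7: → [19,24),[18,23),[17,22),[16,21),[15,20); WM=15
i=15 t=21 v=6: → [21,26),[20,25),[19,24),[18,23),[17,22); WM=18; [11,16) fires=4 [12,17) fires=4 [13,18) fires=4
i=16 t=23 v=1: → [23,28),[22,27),[21,26),[20,25),[19,24); WM=18
i=17 t=23 v=3: → [23,28),[22,27),[21,26),[20,25),[19,24); WM=18
i=18 t=25 v=2: → [25,30),[24,29),[23,28),[22,27),[21,26); WM=18
i=19 t=25 v=5: → [25,30),[24,29),[23,28),[22,27),[21,26); WM=22; [14,19) fires=5 [15,20) fires=6 [16,21) fires=6 [17,22) fires=7
i=20 t=25 v=8: → [25,30),[24,29),[23,28),[22,27),[21,26); WM=22
i=21 t=20 v=4: DROP (t<22-1); WM=22
i=22 t=26 v=4: → [26,31),[25,30),[24,29),[23,28),[22,27); WM=22
i=23 t=27 v=8: → [27,32),[26,31),[25,30),[24,29),[23,28); WM=24; [18,23) fires=6 [19,24) fires=6

11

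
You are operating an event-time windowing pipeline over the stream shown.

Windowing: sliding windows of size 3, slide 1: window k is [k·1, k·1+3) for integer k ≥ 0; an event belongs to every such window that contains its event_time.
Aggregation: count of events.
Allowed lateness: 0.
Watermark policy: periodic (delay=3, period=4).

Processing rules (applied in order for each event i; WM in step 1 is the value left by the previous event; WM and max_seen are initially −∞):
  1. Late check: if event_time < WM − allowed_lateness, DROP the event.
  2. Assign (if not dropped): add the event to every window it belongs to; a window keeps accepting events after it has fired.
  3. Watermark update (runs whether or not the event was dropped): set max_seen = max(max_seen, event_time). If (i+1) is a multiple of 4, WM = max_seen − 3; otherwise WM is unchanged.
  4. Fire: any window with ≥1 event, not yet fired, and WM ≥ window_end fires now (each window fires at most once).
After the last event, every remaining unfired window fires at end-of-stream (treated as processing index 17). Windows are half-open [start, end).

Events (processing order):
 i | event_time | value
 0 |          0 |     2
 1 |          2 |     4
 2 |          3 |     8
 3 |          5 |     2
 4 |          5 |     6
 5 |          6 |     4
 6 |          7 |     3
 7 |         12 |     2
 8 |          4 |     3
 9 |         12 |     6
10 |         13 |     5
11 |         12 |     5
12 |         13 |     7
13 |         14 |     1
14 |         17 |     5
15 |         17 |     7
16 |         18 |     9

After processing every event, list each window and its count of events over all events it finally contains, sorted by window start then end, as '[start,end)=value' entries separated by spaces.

i=0 t=0 v=2: → [0,3); WM=−∞
i=1 t=2 v=4: → [2,5),[1,4),[0,3); WM=−∞
i=2 t=3 v=8: → [3,6),[2,5),[1,4); WM=−∞
i=3 t=5 v=2: → [5,8),[4,7),[3,6); WM=2
i=4 t=5 v=6: → [5,8),[4,7),[3,6); WM=2
i=5 t=6 v=4: → [6,9),[5,8),[4,7); WM=2
i=6 t=7 v=3: → [7,10),[6,9),[5,8); WM=2
i=7 t=12 v=2: → [12,15),[11,14),[10,13); WM=9; [0,3) fires=2 [1,4) fires=2 [2,5) fires=2 [3,6) fires=3 [4,7) fires=3 [5,8) fires=4 [6,9) fires=2
i=8 t=4 v=3: DROP (t<9-0); WM=9
i=9 t=12 v=6: → [12,15),[11,14),[10,13); WM=9
i=10 t=13 v=5: → [13,16),[12,15),[11,14); WM=9
i=11 t=12 v=5: → [12,15),[11,14),[10,13); WM=10; [7,10) fires=1
i=12 t=13 v=7: → [13,16),[12,15),[11,14); WM=10
i=13 t=14 v=1: → [14,17),[13,16),[12,15); WM=10
i=14 t=17 v=5: → [17,20),[16,19),[15,18); WM=10
i=15 t=17 v=7: → [17,20),[16,19),[15,18); WM=14; [10,13) fires=3 [11,14) fires=5
i=16 t=18 v=9: → [18,21),[17,20),[16,19); WM=14

[0,3)=2 [1,4)=2 [2,5)=2 [3,6)=3 [4,7)=3 [5,8)=4 [6,9)=2 [7,10)=1 [10,13)=3 [11,14)=5 [12,15)=6 [13,16)=3 [14,17)=1 [15,18)=2 [16,19)=3 [17,20)=3 [18,21)=1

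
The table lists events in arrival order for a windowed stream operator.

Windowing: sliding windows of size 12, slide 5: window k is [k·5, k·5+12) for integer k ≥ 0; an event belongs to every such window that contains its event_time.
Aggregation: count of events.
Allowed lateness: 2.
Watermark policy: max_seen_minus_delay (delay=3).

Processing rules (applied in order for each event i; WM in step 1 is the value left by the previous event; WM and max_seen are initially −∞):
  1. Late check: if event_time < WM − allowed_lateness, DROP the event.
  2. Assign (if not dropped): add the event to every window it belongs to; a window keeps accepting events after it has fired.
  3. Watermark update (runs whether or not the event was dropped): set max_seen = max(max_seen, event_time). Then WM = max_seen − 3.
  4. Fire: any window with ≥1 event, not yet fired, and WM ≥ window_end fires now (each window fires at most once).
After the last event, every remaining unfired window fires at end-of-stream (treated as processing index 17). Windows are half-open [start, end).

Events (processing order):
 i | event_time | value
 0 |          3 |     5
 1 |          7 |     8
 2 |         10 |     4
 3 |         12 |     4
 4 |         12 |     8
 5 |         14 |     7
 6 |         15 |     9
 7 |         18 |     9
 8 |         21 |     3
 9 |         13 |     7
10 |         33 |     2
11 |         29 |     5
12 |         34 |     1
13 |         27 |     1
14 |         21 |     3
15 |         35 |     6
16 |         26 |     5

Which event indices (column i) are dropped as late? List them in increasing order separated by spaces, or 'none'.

i=0 t=3 v=5: → [0,12); WM=0
i=1 t=7 v=8: → [5,17),[0,12); WM=4
i=2 t=10 v=4: → [10,22),[5,17),[0,12); WM=7
i=3 t=12 v=4: → [10,22),[5,17); WM=9
i=4 t=12 v=8: → [10,22),[5,17); WM=9
i=5 t=14 v=7: → [10,22),[5,17); WM=11
i=6 t=15 v=9: → [15,27),[10,22),[5,17); WM=12; [0,12) fires=3
i=7 t=18 v=9: → [15,27),[10,22); WM=15
i=8 t=21 v=3: → [20,32),[15,27),[10,22); WM=18; [5,17) fires=6
i=9 t=13 v=7: DROP (t<18-2); WM=18
i=10 t=33 v=2: → [30,42),[25,37); WM=30; [10,22) fires=7 [15,27) fires=3
i=11 t=29 v=5: → [25,37),[20,32); WM=30
i=12 t=34 v=1: → [30,42),[25,37); WM=31
i=13 t=27 v=1: DROP (t<31-2); WM=31
i=14 t=21 v=3: DROP (t<31-2); WM=31
i=15 t=35 v=6: → [35,47),[30,42),[25,37); WM=32; [20,32) fires=2
i=16 t=26 v=5: DROP (t<32-2); WM=32

9 13 14 16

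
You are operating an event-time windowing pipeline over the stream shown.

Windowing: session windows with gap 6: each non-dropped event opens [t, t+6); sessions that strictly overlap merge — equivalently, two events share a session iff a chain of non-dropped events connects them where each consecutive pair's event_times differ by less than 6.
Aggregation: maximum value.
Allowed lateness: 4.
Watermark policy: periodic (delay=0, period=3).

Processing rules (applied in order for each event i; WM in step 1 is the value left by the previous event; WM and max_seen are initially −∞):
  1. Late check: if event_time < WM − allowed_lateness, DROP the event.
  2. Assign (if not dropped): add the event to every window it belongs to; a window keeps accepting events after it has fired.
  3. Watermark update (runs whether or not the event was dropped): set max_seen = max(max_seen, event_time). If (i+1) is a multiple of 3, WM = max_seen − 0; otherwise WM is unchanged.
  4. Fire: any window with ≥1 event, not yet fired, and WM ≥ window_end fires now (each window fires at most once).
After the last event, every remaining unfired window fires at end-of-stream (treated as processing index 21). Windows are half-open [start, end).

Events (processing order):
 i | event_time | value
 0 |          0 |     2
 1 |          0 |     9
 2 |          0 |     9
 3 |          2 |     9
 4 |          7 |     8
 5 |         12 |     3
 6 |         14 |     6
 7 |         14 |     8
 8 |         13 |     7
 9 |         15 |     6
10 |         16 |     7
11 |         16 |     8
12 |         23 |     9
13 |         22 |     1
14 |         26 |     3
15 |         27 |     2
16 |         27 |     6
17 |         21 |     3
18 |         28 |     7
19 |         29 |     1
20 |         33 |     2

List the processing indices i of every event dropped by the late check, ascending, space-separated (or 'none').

17

i=0 t=0 v=2: → [0,6); WM=−∞
i=1 t=0 v=9: → [0,6); WM=−∞
i=2 t=0 v=9: → [0,6); WM=0
i=3 t=2 v=9: → [0,8); WM=0
i=4 t=7 v=8: → [0,13); WM=0
i=5 t=12 v=3: → [0,18); WM=12
i=6 t=14 v=6: → [0,20); WM=12
i=7 t=14 v=8: → [0,20); WM=12
i=8 t=13 v=7: → [0,20); WM=14
i=9 t=15 v=6: → [0,21); WM=14
i=10 t=16 v=7: → [0,22); WM=14
i=11 t=16 v=8: → [0,22); WM=16
i=12 t=23 v=9: → [23,29); WM=16
i=13 t=22 v=1: → [22,29); WM=16
i=14 t=26 v=3: → [22,32); WM=26
i=15 t=27 v=2: → [22,33); WM=26
i=16 t=27 v=6: → [22,33); WM=26
i=17 t=21 v=3: DROP (t<26-4); WM=27
i=18 t=28 v=7: → [22,34); WM=27
i=19 t=29 v=1: → [22,35); WM=27
i=20 t=33 v=2: → [22,39); WM=33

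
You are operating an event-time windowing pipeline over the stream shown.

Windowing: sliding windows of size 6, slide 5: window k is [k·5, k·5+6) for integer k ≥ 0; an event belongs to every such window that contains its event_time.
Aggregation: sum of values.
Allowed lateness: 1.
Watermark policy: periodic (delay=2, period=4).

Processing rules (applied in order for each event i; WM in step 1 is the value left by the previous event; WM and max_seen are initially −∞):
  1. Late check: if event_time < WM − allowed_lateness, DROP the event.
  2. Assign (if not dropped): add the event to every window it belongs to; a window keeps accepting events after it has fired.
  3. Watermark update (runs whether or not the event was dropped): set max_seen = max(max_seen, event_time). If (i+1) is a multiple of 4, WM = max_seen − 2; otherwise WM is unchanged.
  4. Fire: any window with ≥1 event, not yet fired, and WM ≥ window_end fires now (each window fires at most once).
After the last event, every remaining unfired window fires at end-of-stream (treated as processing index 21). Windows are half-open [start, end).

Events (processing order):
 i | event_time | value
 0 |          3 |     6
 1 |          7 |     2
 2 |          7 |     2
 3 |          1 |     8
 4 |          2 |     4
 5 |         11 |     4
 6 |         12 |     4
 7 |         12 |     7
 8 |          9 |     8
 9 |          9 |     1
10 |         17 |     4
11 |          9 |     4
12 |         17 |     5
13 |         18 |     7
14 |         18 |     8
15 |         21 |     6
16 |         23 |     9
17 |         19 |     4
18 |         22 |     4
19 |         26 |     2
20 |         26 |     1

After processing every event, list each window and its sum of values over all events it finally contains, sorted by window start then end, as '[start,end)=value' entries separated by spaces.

i=0 t=3 v=6: → [0,6); WM=−∞
i=1 t=7 v=2: → [5,11); WM=−∞
i=2 t=7 v=2: → [5,11); WM=−∞
i=3 t=1 v=8: → [0,6); WM=5
i=4 t=2 v=4: DROP (t<5-1); WM=5
i=5 t=11 v=4: → [10,16); WM=5
i=6 t=12 v=4: → [10,16); WM=5
i=7 t=12 v=7: → [10,16); WM=10; [0,6) fires=14
i=8 t=9 v=8: → [5,11); WM=10
i=9 t=9 v=1: → [5,11); WM=10
i=10 t=17 v=4: → [15,21); WM=10
i=11 t=9 v=4: → [5,11); WM=15; [5,11) fires=17
i=12 t=17 v=5: → [15,21); WM=15
i=13 t=18 v=7: → [15,21); WM=15
i=14 t=18 v=8: → [15,21); WM=15
i=15 t=21 v=6: → [20,26); WM=19; [10,16) fires=15
i=16 t=23 v=9: → [20,26); WM=19
i=17 t=19 v=4: → [15,21); WM=19
i=18 t=22 v=4: → [20,26); WM=19
i=19 t=26 v=2: → [25,31); WM=24; [15,21) fires=28
i=20 t=26 v=1: → [25,31); WM=24

[0,6)=14 [5,11)=17 [10,16)=15 [15,21)=28 [20,26)=19 [25,31)=3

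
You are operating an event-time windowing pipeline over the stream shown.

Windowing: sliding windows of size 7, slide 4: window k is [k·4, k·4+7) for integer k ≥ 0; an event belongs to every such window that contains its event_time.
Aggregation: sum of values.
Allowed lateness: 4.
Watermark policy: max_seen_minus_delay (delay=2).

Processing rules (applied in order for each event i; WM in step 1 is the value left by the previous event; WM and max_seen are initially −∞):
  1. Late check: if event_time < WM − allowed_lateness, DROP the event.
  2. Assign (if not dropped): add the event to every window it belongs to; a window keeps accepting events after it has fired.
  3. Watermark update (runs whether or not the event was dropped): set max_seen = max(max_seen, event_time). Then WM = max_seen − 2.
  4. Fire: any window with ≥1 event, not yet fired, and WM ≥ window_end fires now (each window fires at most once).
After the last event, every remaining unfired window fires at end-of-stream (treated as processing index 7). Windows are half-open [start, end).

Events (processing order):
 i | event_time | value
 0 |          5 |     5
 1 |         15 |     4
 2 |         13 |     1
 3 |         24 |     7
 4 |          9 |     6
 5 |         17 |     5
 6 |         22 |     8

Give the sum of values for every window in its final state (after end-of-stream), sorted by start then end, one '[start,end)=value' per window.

i=0 t=5 v=5: → [4,11),[0,7); WM=3
i=1 t=15 v=4: → [12,19); WM=13; [0,7) fires=5 [4,11) fires=5
i=2 t=13 v=1: → [12,19),[8,15); WM=13
i=3 t=24 v=7: → [24,31),[20,27); WM=22; [8,15) fires=1 [12,19) fires=5
i=4 t=9 v=6: DROP (t<22-4); WM=22
i=5 t=17 v=5: DROP (t<22-4); WM=22
i=6 t=22 v=8: → [20,27),[16,23); WM=22

[0,7)=5 [4,11)=5 [8,15)=1 [12,19)=5 [16,23)=8 [20,27)=15 [24,31)=7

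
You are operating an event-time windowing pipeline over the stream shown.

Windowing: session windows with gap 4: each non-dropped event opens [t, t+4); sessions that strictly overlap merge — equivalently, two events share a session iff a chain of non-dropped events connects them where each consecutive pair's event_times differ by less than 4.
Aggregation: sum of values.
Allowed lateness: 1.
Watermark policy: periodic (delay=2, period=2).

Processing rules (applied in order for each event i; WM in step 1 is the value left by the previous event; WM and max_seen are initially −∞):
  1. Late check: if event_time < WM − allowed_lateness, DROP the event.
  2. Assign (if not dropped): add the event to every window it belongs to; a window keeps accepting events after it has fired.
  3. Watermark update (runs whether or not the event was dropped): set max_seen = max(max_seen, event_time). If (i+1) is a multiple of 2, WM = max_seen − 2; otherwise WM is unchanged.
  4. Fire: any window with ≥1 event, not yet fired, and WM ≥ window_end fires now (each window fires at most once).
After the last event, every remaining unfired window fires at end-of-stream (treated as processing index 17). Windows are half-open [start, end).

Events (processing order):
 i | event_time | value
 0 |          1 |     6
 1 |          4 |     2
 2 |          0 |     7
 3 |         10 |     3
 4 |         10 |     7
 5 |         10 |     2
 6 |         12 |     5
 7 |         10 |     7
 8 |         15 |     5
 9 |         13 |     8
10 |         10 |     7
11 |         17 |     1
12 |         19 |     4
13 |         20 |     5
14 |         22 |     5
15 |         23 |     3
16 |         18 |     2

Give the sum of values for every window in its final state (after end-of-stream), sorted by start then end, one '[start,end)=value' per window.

i=0 t=1 v=6: → [1,5); WM=−∞
i=1 t=4 v=2: → [1,8); WM=2
i=2 t=0 v=7: DROP (t<2-1); WM=2
i=3 t=10 v=3: → [10,14); WM=8
i=4 t=10 v=7: → [10,14); WM=8
i=5 t=10 v=2: → [10,14); WM=8
i=6 t=12 v=5: → [10,16); WM=8
i=7 t=10 v=7: → [10,16); WM=10
i=8 t=15 v=5: → [10,19); WM=10
i=9 t=13 v=8: → [10,19); WM=13
i=10 t=10 v=7: DROP (t<13-1); WM=13
i=11 t=17 v=1: → [10,21); WM=15
i=12 t=19 v=4: → [10,23); WM=15
i=13 t=20 v=5: → [10,24); WM=18
i=14 t=22 v=5: → [10,26); WM=18
i=15 t=23 v=3: → [10,27); WM=21
i=16 t=18 v=2: DROP (t<21-1); WM=21

[1,8)=8 [10,27)=55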